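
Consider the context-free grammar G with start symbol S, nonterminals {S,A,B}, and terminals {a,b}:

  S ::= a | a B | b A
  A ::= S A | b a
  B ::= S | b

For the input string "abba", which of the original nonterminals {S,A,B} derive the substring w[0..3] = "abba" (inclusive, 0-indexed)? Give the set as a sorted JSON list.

CNF form of G:
  S -> T0 A | T1 B | a
  A -> S A | T0 T1
  B -> T0 A | T1 B | a | b
  T0 -> b
  T1 -> a

CYK fill — only the sub-triangle for w[0..3]:
  cell(0,0) a: {B,S,T1}  orig:{B,S}
  cell(1,1) b: {B,T0}  orig:{B}
  cell(2,2) b: {B,T0}  orig:{B}
  cell(3,3) a: {B,S,T1}  orig:{B,S}
  cell(0,1) ab: {B,S}
  cell(1,2) bb: ∅
  cell(2,3) ba: {A}
  cell(0,2) abb: ∅
  cell(1,3) bba: {B,S}
  cell(0,3) abba: {A,B,S}

Original NTs in T[0,3] deriving "abba": ["A", "B", "S"]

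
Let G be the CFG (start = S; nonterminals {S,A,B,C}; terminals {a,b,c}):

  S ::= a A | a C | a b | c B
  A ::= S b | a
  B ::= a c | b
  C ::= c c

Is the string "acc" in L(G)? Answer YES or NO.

Convert to CNF:
  S -> T1 A | T1 C | T1 T0 | T2 B
  A -> S T0 | a
  B -> T1 T2 | b
  C -> T2 T2
  T0 -> b
  T1 -> a
  T2 -> c

CYK fill:
  T[0,0] 'a' = {A,T1}  orig:{A}
  T[1,1] 'c' = {T2}  orig:{}
  T[2,2] 'c' = {T2}  orig:{}
  T[0,1] 'ac' = {B}
  T[1,2] 'cc' = {C}
  T[0,2] 'acc' = {S}

S ∈ T[0,2] ⇒ YES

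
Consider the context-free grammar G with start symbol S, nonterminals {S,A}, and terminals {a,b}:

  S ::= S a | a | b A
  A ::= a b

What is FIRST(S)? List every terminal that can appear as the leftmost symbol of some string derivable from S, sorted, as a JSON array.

FIRST sets, iterate to fixpoint:
[1]
  A via A→a b: +{a}
  S via S→a: +{a}
  S via S→b A: +{b}
  S: {a,b}  A: {a}
[2] (stable)
  S: {a,b}  A: {a}

FIRST(S) = ["a", "b"]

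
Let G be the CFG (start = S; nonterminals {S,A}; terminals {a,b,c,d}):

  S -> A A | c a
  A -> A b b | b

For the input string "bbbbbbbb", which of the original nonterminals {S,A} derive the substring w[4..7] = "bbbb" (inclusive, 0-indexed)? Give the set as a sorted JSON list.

CNF form of G:
  S -> A A | T1 T2
  A -> A X3 | b
  T0 -> b
  T1 -> c
  T2 -> a
  X3 -> T0 T0

CYK fill — only the sub-triangle for w[4..7]:
  [4..4]={A,T0}  "b"  orig:{A}
  [5..5]={A,T0}  "b"  orig:{A}
  [6..6]={A,T0}  "b"  orig:{A}
  [7..7]={A,T0}  "b"  orig:{A}
  [4..5]={S,X3}  "bb"  orig:{S}
  [5..6]={S,X3}  "bb"  orig:{S}
  [6..7]={S,X3}  "bb"  orig:{S}
  [4..6]={A}  "bbb"
  [5..7]={A}  "bbb"
  [4..7]={S}  "bbbb"

Original NTs in T[4,7] deriving "bbbb": ["S"]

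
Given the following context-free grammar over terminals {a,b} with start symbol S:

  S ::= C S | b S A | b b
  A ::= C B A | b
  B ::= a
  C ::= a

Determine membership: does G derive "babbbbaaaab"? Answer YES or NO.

CNF form of G:
  S -> C S | T0 T0 | T0 X2
  A -> C X1 | b
  B -> a
  C -> a
  T0 -> b
  X1 -> B A
  X2 -> S A

CYK table (by increasing span):
  [0..0]={A,T0}  "b"  orig:{A}
  [1..1]={B,C}  "a"
  [2..2]={A,T0}  "b"  orig:{A}
  [3..3]={A,T0}  "b"  orig:{A}
  [4..4]={A,T0}  "b"  orig:{A}
  [5..5]={A,T0}  "b"  orig:{A}
  [6..6]={B,C}  "a"
  [7..7]={B,C}  "a"
  [8..8]={B,C}  "a"
  [9..9]={B,C}  "a"
  [10..10]={A,T0}  "b"  orig:{A}
  [0..1]=∅  "ba"
  [1..2]={X1}  "ab"  orig:{}
  [2..3]={S}  "bb"
  [3..4]={S}  "bb"
  [4..5]={S}  "bb"
  [5..6]=∅  "ba"
  [6..7]=∅  "aa"
  [7..8]=∅  "aa"
  [8..9]=∅  "aa"
  [9..10]={X1}  "ab"  orig:{}
  [0..2]=∅  "bab"
  [1..3]={S}  "abb"
  [2..4]={X2}  "bbb"  orig:{}
  [3..5]={X2}  "bbb"  orig:{}
  [4..6]=∅  "bba"
  [5..7]=∅  "baa"
  [6..8]=∅  "aaa"
  [7..9]=∅  "aaa"
  [8..10]={A}  "aab"
  [0..3]=∅  "babb"
  [1..4]={X2}  "abbb"  orig:{}
  [2..5]={S}  "bbbb"
  [3..6]=∅  "bbba"
  [4..7]=∅  "bbaa"
  [5..8]=∅  "baaa"
  [6..9]=∅  "aaaa"
  [7..10]={X1}  "aaab"  orig:{}
  [0..4]={S}  "babbb"
  [1..5]={S}  "abbbb"
  [2..6]=∅  "bbbba"
  [3..7]=∅  "bbbaa"
  [4..8]=∅  "bbaaa"
  [5..9]=∅  "baaaa"
  [6..10]={A}  "aaaab"
  [0..5]={X2}  "babbbb"  orig:{}
  [1..6]=∅  "abbbba"
  [2..7]=∅  "bbbbaa"
  [3..8]=∅  "bbbaaa"
  [4..9]=∅  "bbaaaa"
  [5..10]=∅  "baaaab"
  [0..6]=∅  "babbbba"
  [1..7]=∅  "abbbbaa"
  [2..8]=∅  "bbbbaaa"
  [3..9]=∅  "bbbaaaa"
  [4..10]={X2}  "bbaaaab"  orig:{}
  [0..7]=∅  "babbbbaa"
  [1..8]=∅  "abbbbaaa"
  [2..9]=∅  "bbbbaaaa"
  [3..10]={S}  "bbbaaaab"
  [0..8]=∅  "babbbbaaa"
  [1..9]=∅  "abbbbaaaa"
  [2..10]={X2}  "bbbbaaaab"  orig:{}
  [0..9]=∅  "babbbbaaaa"
  [1..10]={X2}  "abbbbaaaab"  orig:{}
  [0..10]={S}  "babbbbaaaab"

S ∈ T[0,10] ⇒ YES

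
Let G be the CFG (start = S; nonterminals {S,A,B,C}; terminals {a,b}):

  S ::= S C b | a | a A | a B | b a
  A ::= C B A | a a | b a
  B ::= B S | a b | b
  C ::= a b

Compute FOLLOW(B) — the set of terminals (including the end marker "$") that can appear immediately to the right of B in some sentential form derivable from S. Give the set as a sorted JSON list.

FIRST sets, iterate to fixpoint:
iter 1:
  A via A→a a: +{a}
  A via A→b a: +{b}
  B via B→a b: +{a}
  B via B→b: +{b}
  C via C→a b: +{a}
  S via S→a: +{a}
  S via S→b a: +{b}
  FIRST(S)={a,b}  FIRST(A)={a,b}  FIRST(B)={a,b}  FIRST(C)={a}
iter 2: (stable)
  FIRST(S)={a,b}  FIRST(A)={a,b}  FIRST(B)={a,b}  FIRST(C)={a}

FOLLOW sets:
FOLLOW(S) := {$}
round 1:
  A→C B A: FOLLOW(C) ⊇ FIRST(B) = {a,b}; new: +{a,b}
  A→C B A: FOLLOW(B) ⊇ FIRST(A) = {a,b}; new: +{a,b}
  B→B S: FOLLOW(S) ⊇ FOLLOW(B) ⊇ {a,b}; new: +{a,b}
  S→a A: FOLLOW(A) ⊇ FOLLOW(S) ⊇ {$,a,b}; new: +{$,a,b}
  S→a B: FOLLOW(B) ⊇ FOLLOW(S) ⊇ {$,a,b}; new: +{$}
  S: {$,a,b}  A: {$,a,b}  B: {$,a,b}  C: {a,b}
round 2: — fixpoint
  S: {$,a,b}  A: {$,a,b}  B: {$,a,b}  C: {a,b}

FOLLOW(B) = ["$", "a", "b"]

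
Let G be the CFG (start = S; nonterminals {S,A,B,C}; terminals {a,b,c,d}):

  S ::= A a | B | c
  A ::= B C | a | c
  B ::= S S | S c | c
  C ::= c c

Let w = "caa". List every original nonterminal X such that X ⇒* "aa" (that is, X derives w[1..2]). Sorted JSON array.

CNF form of G:
  S -> A T1 | S S | S T0 | c
  A -> B C | a | c
  B -> S S | S T0 | c
  C -> T0 T0
  T0 -> c
  T1 -> a

CYK table (by increasing span) — only the sub-triangle for w[1..2]:
  cell(1,1) a: {A,T1}  orig:{A}
  cell(2,2) a: {A,T1}  orig:{A}
  cell(1,2) aa: {S}

Original NTs in T[1,2] deriving "aa": ["S"]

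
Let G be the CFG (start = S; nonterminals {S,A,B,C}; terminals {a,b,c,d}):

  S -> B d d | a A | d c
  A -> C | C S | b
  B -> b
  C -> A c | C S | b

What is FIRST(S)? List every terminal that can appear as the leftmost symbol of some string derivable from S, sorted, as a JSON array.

FIRST sets, iterate to fixpoint:
[1]
  A via A→b: +{b}
  B via B→b: +{b}
  C via C→A c: +{b}
  S via S→B d d: +{b}
  S via S→a A: +{a}
  S via S→d c: +{d}
  FIRST[S]={a,b,d}  FIRST[A]={b}  FIRST[B]={b}  FIRST[C]={b}
[2] — fixpoint
  FIRST[S]={a,b,d}  FIRST[A]={b}  FIRST[B]={b}  FIRST[C]={b}

FIRST(S) = ["a", "b", "d"]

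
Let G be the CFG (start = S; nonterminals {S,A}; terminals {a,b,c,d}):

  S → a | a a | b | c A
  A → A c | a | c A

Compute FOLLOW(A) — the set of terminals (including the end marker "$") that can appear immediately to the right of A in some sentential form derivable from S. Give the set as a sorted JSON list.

FIRST iteration:
[1]
  A via A→a: +{a}
  A via A→c A: +{c}
  S via S→a: +{a}
  S via S→b: +{b}
  S via S→c A: +{c}
  S: {a,b,c}  A: {a,c}
[2] (stable)
  S: {a,b,c}  A: {a,c}

Compute FOLLOW by fixpoint:
seed FOLLOW(S) with $
round 1:
  A→A c: FOLLOW(A) ⊇ FIRST(c) = {c}; new: +{c}
  S→c A: FOLLOW(A) ⊇ FOLLOW(S) ⊇ {$}; new: +{$}
  FOLLOW(S)={$}  FOLLOW(A)={$,c}
round 2: done
  FOLLOW(S)={$}  FOLLOW(A)={$,c}

FOLLOW(A) = ["$", "c"]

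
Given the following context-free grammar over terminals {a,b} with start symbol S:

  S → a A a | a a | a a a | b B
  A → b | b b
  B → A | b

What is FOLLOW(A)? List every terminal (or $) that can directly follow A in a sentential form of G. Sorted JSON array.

FIRST sets, iterate to fixpoint:
round 1:
  A via A→b: +{b}
  B via B→A: +{b}
  S via S→a A a: +{a}
  S via S→b B: +{b}
  FIRST(S)={a,b}  FIRST(A)={b}  FIRST(B)={b}
round 2: done
  FIRST(S)={a,b}  FIRST(A)={b}  FIRST(B)={b}

Compute FOLLOW by fixpoint:
FOLLOW(S) := {$}
[1]
  S→a A a: FOLLOW(A) ⊇ FIRST(a) = {a}; new: +{a}
  S→b B: FOLLOW(B) ⊇ FOLLOW(S) ⊇ {$}; new: +{$}
  FOLLOW(S)={$}  FOLLOW(A)={a}  FOLLOW(B)={$}
[2]
  B→A: FOLLOW(A) ⊇ FOLLOW(B) ⊇ {$}; new: +{$}
  FOLLOW(S)={$}  FOLLOW(A)={$,a}  FOLLOW(B)={$}
[3] done
  FOLLOW(S)={$}  FOLLOW(A)={$,a}  FOLLOW(B)={$}

FOLLOW(A) = ["$", "a"]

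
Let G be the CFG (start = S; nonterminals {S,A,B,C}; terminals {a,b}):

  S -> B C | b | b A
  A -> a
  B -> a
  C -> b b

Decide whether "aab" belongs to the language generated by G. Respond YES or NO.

CNF form of G:
  S -> B C | T0 A | b
  A -> a
  B -> a
  C -> T0 T0
  T0 -> b

Fill CYK table bottom-up:
  cell(0,0) a: {A,B}
  cell(1,1) a: {A,B}
  cell(2,2) b: {S,T0}  orig:{S}
  cell(0,1) aa: ∅
  cell(1,2) ab: ∅
  cell(0,2) aab: ∅

S ∉ T[0,2] ⇒ NO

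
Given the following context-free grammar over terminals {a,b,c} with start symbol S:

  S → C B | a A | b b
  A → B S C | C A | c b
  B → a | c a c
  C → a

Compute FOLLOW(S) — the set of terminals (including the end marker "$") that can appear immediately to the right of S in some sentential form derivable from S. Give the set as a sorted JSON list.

FIRST sets, iterate to fixpoint:
[1]
  A via A→c b: +{c}
  B via B→a: +{a}
  B via B→c a c: +{c}
  C via C→a: +{a}
  S via S→C B: +{a}
  S via S→b b: +{b}
  FIRST[S]={a,b}  FIRST[A]={c}  FIRST[B]={a,c}  FIRST[C]={a}
[2]
  A via A→B S C: +{a}
  FIRST[S]={a,b}  FIRST[A]={a,c}  FIRST[B]={a,c}  FIRST[C]={a}
[3] done
  FIRST[S]={a,b}  FIRST[A]={a,c}  FIRST[B]={a,c}  FIRST[C]={a}

Compute FOLLOW by fixpoint:
seed FOLLOW(S) with $
round 1:
  A→B S C: FOLLOW(B) ⊇ FIRST(S) = {a,b}; new: +{a,b}
  A→B S C: FOLLOW(S) ⊇ FIRST(C) = {a}; new: +{a}
  A→C A: FOLLOW(C) ⊇ FIRST(A) = {a,c}; new: +{a,c}
  S→C B: FOLLOW(B) ⊇ FOLLOW(S) ⊇ {$,a}; new: +{$}
  S→a A: FOLLOW(A) ⊇ FOLLOW(S) ⊇ {$,a}; new: +{$,a}
  FOLLOW[S]={$,a}  FOLLOW[A]={$,a}  FOLLOW[B]={$,a,b}  FOLLOW[C]={a,c}
round 2:
  A→B S C: FOLLOW(C) ⊇ FOLLOW(A) ⊇ {$,a}; new: +{$}
  FOLLOW[S]={$,a}  FOLLOW[A]={$,a}  FOLLOW[B]={$,a,b}  FOLLOW[C]={$,a,c}
round 3: (stable)
  FOLLOW[S]={$,a}  FOLLOW[A]={$,a}  FOLLOW[B]={$,a,b}  FOLLOW[C]={$,a,c}

FOLLOW(S) = ["$", "a"]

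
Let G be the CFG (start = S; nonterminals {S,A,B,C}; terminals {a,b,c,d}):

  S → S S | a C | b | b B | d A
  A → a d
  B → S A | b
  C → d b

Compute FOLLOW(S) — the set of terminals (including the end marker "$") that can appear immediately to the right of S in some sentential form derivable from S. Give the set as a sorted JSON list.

FIRST sets, iterate to fixpoint:
[1]
  A via A→a d: +{a}
  B via B→b: +{b}
  C via C→d b: +{d}
  S via S→a C: +{a}
  S via S→b: +{b}
  S via S→d A: +{d}
  FIRST(S)={a,b,d}  FIRST(A)={a}  FIRST(B)={b}  FIRST(C)={d}
[2]
  B via B→S A: +{a,d}
  FIRST(S)={a,b,d}  FIRST(A)={a}  FIRST(B)={a,b,d}  FIRST(C)={d}
[3] (no change)
  FIRST(S)={a,b,d}  FIRST(A)={a}  FIRST(B)={a,b,d}  FIRST(C)={d}

Compute FOLLOW by fixpoint:
seed FOLLOW(S) with $
iter 1:
  B→S A: FOLLOW(S) ⊇ FIRST(A) = {a}; new: +{a}
  S→S S: FOLLOW(S) ⊇ FIRST(S) = {a,b,d}; new: +{b,d}
  S→a C: FOLLOW(C) ⊇ FOLLOW(S) ⊇ {$,a,b,d}; new: +{$,a,b,d}
  S→b B: FOLLOW(B) ⊇ FOLLOW(S) ⊇ {$,a,b,d}; new: +{$,a,b,d}
  S→d A: FOLLOW(A) ⊇ FOLLOW(S) ⊇ {$,a,b,d}; new: +{$,a,b,d}
  FOLLOW(S)={$,a,b,d}  FOLLOW(A)={$,a,b,d}  FOLLOW(B)={$,a,b,d}  FOLLOW(C)={$,a,b,d}
iter 2: (stable)
  FOLLOW(S)={$,a,b,d}  FOLLOW(A)={$,a,b,d}  FOLLOW(B)={$,a,b,d}  FOLLOW(C)={$,a,b,d}

FOLLOW(S) = ["$", "a", "b", "d"]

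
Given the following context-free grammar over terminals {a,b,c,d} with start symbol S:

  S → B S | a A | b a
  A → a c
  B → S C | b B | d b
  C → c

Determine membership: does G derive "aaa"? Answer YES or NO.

Convert to CNF:
  S -> B S | T0 A | T2 T0
  A -> T0 T1
  B -> S C | T2 B | T3 T2
  C -> c
  T0 -> a
  T1 -> c
  T2 -> b
  T3 -> d

CYK table (by increasing span):
  cell(0,0) a: {T0}  orig:{}
  cell(1,1) a: {T0}  orig:{}
  cell(2,2) a: {T0}  orig:{}
  cell(0,1) aa: ∅
  cell(1,2) aa: ∅
  cell(0,2) aaa: ∅

S ∉ T[0,2] ⇒ NO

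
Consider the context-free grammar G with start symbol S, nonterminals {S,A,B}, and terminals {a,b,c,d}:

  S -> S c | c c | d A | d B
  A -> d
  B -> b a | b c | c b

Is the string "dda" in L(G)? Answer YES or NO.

CNF form of G:
  S -> S T2 | T2 T2 | T3 A | T3 B
  A -> d
  B -> T0 T1 | T0 T2 | T2 T0
  T0 -> b
  T1 -> a
  T2 -> c
  T3 -> d

CYK table (by increasing span):
  [0..0]={A,T3}  "d"  orig:{A}
  [1..1]={A,T3}  "d"  orig:{A}
  [2..2]={T1}  "a"  orig:{}
  [0..1]={S}  "dd"
  [1..2]=∅  "da"
  [0..2]=∅  "dda"

S ∉ T[0,2] ⇒ NO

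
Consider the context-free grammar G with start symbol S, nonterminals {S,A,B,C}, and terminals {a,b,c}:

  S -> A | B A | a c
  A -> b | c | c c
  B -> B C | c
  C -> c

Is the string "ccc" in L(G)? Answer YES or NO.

Convert to CNF:
  S -> B A | T0 T0 | T1 T0 | b | c
  A -> T0 T0 | b | c
  B -> B C | c
  C -> c
  T0 -> c
  T1 -> a

Fill CYK table bottom-up:
  T[0,0] 'c' = {A,B,C,S,T0}  orig:{A,B,C,S}
  T[1,1] 'c' = {A,B,C,S,T0}  orig:{A,B,C,S}
  T[2,2] 'c' = {A,B,C,S,T0}  orig:{A,B,C,S}
  T[0,1] 'cc' = {A,B,S}
  T[1,2] 'cc' = {A,B,S}
  T[0,2] 'ccc' = {B,S}

S ∈ T[0,2] ⇒ YES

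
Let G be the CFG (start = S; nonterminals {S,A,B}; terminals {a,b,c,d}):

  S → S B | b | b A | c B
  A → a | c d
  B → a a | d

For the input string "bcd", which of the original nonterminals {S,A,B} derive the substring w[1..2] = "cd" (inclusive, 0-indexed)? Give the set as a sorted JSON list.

Convert to CNF:
  S -> S B | T0 B | T3 A | b
  A -> T0 T1 | a
  B -> T2 T2 | d
  T0 -> c
  T1 -> d
  T2 -> a
  T3 -> b

Fill CYK table bottom-up, restricted to cells inside w[1..2]:
  T[1,1] 'c' = {T0}  orig:{}
  T[2,2] 'd' = {B,T1}  orig:{B}
  T[1,2] 'cd' = {A,S}

Original NTs in T[1,2] deriving "cd": ["A", "S"]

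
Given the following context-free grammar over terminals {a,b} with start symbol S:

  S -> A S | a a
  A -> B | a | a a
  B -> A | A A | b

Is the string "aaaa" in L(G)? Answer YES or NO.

CNF form of G:
  S -> A S | T0 T0
  A -> A A | T0 T0 | a | b
  B -> A A | T0 T0 | a | b
  T0 -> a

CYK table (by increasing span):
  [0..0]={A,B,T0}  "a"  orig:{A,B}
  [1..1]={A,B,T0}  "a"  orig:{A,B}
  [2..2]={A,B,T0}  "a"  orig:{A,B}
  [3..3]={A,B,T0}  "a"  orig:{A,B}
  [0..1]={A,B,S}  "aa"
  [1..2]={A,B,S}  "aa"
  [2..3]={A,B,S}  "aa"
  [0..2]={A,B,S}  "aaa"
  [1..3]={A,B,S}  "aaa"
  [0..3]={A,B,S}  "aaaa"

S ∈ T[0,3] ⇒ YES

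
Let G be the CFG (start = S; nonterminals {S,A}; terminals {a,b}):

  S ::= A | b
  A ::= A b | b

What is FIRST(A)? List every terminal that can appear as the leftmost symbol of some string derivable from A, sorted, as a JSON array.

FIRST sets, iterate to fixpoint:
round 1:
  A via A→b: +{b}
  S via S→A: +{b}
  S: {b}  A: {b}
round 2: (no change)
  S: {b}  A: {b}

FIRST(A) = ["b"]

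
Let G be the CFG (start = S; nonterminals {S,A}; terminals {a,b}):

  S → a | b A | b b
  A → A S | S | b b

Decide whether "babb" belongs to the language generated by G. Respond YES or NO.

CNF form of G:
  S -> T0 A | T0 T0 | a
  A -> A S | T0 A | T0 T0 | a
  T0 -> b

Fill CYK table bottom-up:
  T[0,0] 'b' = {T0}  orig:{}
  T[1,1] 'a' = {A,S}
  T[2,2] 'b' = {T0}  orig:{}
  T[3,3] 'b' = {T0}  orig:{}
  T[0,1] 'ba' = {A,S}
  T[1,2] 'ab' = ∅
  T[2,3] 'bb' = {A,S}
  T[0,2] 'bab' = ∅
  T[1,3] 'abb' = {A}
  T[0,3] 'babb' = {A,S}

S ∈ T[0,3] ⇒ YES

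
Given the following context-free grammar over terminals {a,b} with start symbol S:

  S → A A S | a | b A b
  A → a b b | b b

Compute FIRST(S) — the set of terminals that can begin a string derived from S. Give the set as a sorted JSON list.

FIRST sets, iterate to fixpoint:
iter 1:
  A via A→a b b: +{a}
  A via A→b b: +{b}
  S via S→A A S: +{a,b}
  FIRST[S]={a,b}  FIRST[A]={a,b}
iter 2: — fixpoint
  FIRST[S]={a,b}  FIRST[A]={a,b}

FIRST(S) = ["a", "b"]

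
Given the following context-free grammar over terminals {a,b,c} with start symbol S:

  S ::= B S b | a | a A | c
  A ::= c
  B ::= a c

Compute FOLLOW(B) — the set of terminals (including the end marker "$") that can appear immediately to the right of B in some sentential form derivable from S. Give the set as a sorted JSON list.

Compute FIRST by fixpoint:
round 1:
  A via A→c: +{c}
  B via B→a c: +{a}
  S via S→B S b: +{a}
  S via S→c: +{c}
  FIRST[S]={a,c}  FIRST[A]={c}  FIRST[B]={a}
round 2: done
  FIRST[S]={a,c}  FIRST[A]={c}  FIRST[B]={a}

FOLLOW iteration:
initialize: $ ∈ FOLLOW(S)
iter 1:
  S→B S b: FOLLOW(B) ⊇ FIRST(S) = {a,c}; new: +{a,c}
  S→B S b: FOLLOW(S) ⊇ FIRST(b) = {b}; new: +{b}
  S→a A: FOLLOW(A) ⊇ FOLLOW(S) ⊇ {$,b}; new: +{$,b}
  S: {$,b}  A: {$,b}  B: {a,c}
iter 2: — fixpoint
  S: {$,b}  A: {$,b}  B: {a,c}

FOLLOW(B) = ["a", "c"]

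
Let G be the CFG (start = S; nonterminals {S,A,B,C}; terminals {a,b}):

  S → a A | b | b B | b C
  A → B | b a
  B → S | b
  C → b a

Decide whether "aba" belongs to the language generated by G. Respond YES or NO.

Convert to CNF:
  S -> T0 A | T1 B | T1 C | b
  A -> T0 A | T1 B | T1 C | T1 T0 | b
  B -> T0 A | T1 B | T1 C | b
  C -> T1 T0
  T0 -> a
  T1 -> b

Fill CYK table bottom-up:
  [0..0]={T0}  "a"  orig:{}
  [1..1]={A,B,S,T1}  "b"  orig:{A,B,S}
  [2..2]={T0}  "a"  orig:{}
  [0..1]={A,B,S}  "ab"
  [1..2]={A,C}  "ba"
  [0..2]={A,B,S}  "aba"

S ∈ T[0,2] ⇒ YES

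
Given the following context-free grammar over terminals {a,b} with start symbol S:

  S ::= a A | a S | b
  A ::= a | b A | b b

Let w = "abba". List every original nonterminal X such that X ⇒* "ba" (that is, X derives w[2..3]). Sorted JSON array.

CNF form of G:
  S -> T1 A | T1 S | b
  A -> T0 A | T0 T0 | a
  T0 -> b
  T1 -> a

CYK fill (cells [i..j] with 2 ≤ i ≤ j ≤ 3 only):
  cell(2,2) b: {S,T0}  orig:{S}
  cell(3,3) a: {A,T1}  orig:{A}
  cell(2,3) ba: {A}

Original NTs in T[2,3] deriving "ba": ["A"]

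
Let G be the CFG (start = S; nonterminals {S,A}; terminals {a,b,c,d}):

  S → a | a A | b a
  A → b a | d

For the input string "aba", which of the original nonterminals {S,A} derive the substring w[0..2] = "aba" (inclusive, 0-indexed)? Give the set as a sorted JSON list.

CNF form of G:
  S -> T0 T1 | T1 A | a
  A -> T0 T1 | d
  T0 -> b
  T1 -> a

CYK fill, restricted to cells inside w[0..2]:
  T[0,0] 'a' = {S,T1}  orig:{S}
  T[1,1] 'b' = {T0}  orig:{}
  T[2,2] 'a' = {S,T1}  orig:{S}
  T[0,1] 'ab' = ∅
  T[1,2] 'ba' = {A,S}
  T[0,2] 'aba' = {S}

Original NTs in T[0,2] deriving "aba": ["S"]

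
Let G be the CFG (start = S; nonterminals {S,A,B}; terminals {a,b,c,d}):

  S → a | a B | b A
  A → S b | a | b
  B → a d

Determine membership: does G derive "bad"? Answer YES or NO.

Convert to CNF:
  S -> T0 A | T1 B | a
  A -> S T0 | a | b
  B -> T1 T2
  T0 -> b
  T1 -> a
  T2 -> d

CYK table (by increasing span):
  cell(0,0) b: {A,T0}  orig:{A}
  cell(1,1) a: {A,S,T1}  orig:{A,S}
  cell(2,2) d: {T2}  orig:{}
  cell(0,1) ba: {S}
  cell(1,2) ad: {B}
  cell(0,2) bad: ∅

S ∉ T[0,2] ⇒ NO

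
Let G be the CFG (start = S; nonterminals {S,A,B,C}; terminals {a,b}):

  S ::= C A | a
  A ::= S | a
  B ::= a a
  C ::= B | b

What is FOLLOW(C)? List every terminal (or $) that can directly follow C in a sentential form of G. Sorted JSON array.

FIRST sets, iterate to fixpoint:
round 1:
  A via A→a: +{a}
  B via B→a a: +{a}
  C via C→B: +{a}
  C via C→b: +{b}
  S via S→C A: +{a,b}
  FIRST(S)={a,b}  FIRST(A)={a}  FIRST(B)={a}  FIRST(C)={a,b}
round 2:
  A via A→S: +{b}
  FIRST(S)={a,b}  FIRST(A)={a,b}  FIRST(B)={a}  FIRST(C)={a,b}
round 3: (stable)
  FIRST(S)={a,b}  FIRST(A)={a,b}  FIRST(B)={a}  FIRST(C)={a,b}

FOLLOW iteration:
seed FOLLOW(S) with $
iter 1:
  S→C A: FOLLOW(C) ⊇ FIRST(A) = {a,b}; new: +{a,b}
  S→C A: FOLLOW(A) ⊇ FOLLOW(S) ⊇ {$}; new: +{$}
  FOLLOW[S]={$}  FOLLOW[A]={$}  FOLLOW[B]={}  FOLLOW[C]={a,b}
iter 2:
  C→B: FOLLOW(B) ⊇ FOLLOW(C) ⊇ {a,b}; new: +{a,b}
  FOLLOW[S]={$}  FOLLOW[A]={$}  FOLLOW[B]={a,b}  FOLLOW[C]={a,b}
iter 3: done
  FOLLOW[S]={$}  FOLLOW[A]={$}  FOLLOW[B]={a,b}  FOLLOW[C]={a,b}

FOLLOW(C) = ["a", "b"]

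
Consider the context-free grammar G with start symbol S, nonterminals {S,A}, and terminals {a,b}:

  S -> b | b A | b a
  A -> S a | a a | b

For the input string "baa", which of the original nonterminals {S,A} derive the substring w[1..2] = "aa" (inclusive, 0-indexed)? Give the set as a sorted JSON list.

CNF form of G:
  S -> T1 A | T1 T0 | b
  A -> S T0 | T0 T0 | b
  T0 -> a
  T1 -> b

Fill CYK table bottom-up, restricted to cells inside w[1..2]:
  [1..1]={T0}  "a"  orig:{}
  [2..2]={T0}  "a"  orig:{}
  [1..2]={A}  "aa"

Original NTs in T[1,2] deriving "aa": ["A"]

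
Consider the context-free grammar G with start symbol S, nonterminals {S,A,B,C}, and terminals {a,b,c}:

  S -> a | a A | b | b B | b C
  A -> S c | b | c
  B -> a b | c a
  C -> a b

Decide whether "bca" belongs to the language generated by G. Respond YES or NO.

Convert to CNF:
  S -> T1 A | T2 B | T2 C | a | b
  A -> S T0 | b | c
  B -> T0 T1 | T1 T2
  C -> T1 T2
  T0 -> c
  T1 -> a
  T2 -> b

CYK fill:
  T[0,0] 'b' = {A,S,T2}  orig:{A,S}
  T[1,1] 'c' = {A,T0}  orig:{A}
  T[2,2] 'a' = {S,T1}  orig:{S}
  T[0,1] 'bc' = {A}
  T[1,2] 'ca' = {B}
  T[0,2] 'bca' = {S}

S ∈ T[0,2] ⇒ YES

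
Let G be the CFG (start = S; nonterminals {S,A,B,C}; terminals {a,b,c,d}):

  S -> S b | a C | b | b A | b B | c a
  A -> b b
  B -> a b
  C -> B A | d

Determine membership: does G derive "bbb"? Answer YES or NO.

Convert to CNF:
  S -> S T0 | T0 A | T0 B | T1 C | T2 T1 | b
  A -> T0 T0
  B -> T1 T0
  C -> B A | d
  T0 -> b
  T1 -> a
  T2 -> c

CYK fill:
  T[0,0] 'b' = {S,T0}  orig:{S}
  T[1,1] 'b' = {S,T0}  orig:{S}
  T[2,2] 'b' = {S,T0}  orig:{S}
  T[0,1] 'bb' = {A,S}
  T[1,2] 'bb' = {A,S}
  T[0,2] 'bbb' = {S}

S ∈ T[0,2] ⇒ YES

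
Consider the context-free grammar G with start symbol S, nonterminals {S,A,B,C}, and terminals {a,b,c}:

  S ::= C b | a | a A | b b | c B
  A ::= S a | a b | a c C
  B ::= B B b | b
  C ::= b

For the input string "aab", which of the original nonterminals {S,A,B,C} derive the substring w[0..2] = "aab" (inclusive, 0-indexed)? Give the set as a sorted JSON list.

Convert to CNF:
  S -> C T1 | T0 A | T1 T1 | T2 B | a
  A -> S T0 | T0 T1 | T0 X3
  B -> B X4 | b
  C -> b
  T0 -> a
  T1 -> b
  T2 -> c
  X3 -> T2 C
  X4 -> B T1

Fill CYK table bottom-up — only the sub-triangle for w[0..2]:
  cell(0,0) a: {S,T0}  orig:{S}
  cell(1,1) a: {S,T0}  orig:{S}
  cell(2,2) b: {B,C,T1}  orig:{B,C}
  cell(0,1) aa: {A}
  cell(1,2) ab: {A}
  cell(0,2) aab: {S}

Original NTs in T[0,2] deriving "aab": ["S"]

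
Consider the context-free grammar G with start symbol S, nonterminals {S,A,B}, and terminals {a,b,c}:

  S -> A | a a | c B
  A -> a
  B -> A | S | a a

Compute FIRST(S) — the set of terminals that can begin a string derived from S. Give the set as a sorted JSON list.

Compute FIRST by fixpoint:
pass 1:
  A via A→a: +{a}
  B via B→A: +{a}
  S via S→A: +{a}
  S via S→c B: +{c}
  FIRST(S)={a,c}  FIRST(A)={a}  FIRST(B)={a}
pass 2:
  B via B→S: +{c}
  FIRST(S)={a,c}  FIRST(A)={a}  FIRST(B)={a,c}
pass 3: (no change)
  FIRST(S)={a,c}  FIRST(A)={a}  FIRST(B)={a,c}

FIRST(S) = ["a", "c"]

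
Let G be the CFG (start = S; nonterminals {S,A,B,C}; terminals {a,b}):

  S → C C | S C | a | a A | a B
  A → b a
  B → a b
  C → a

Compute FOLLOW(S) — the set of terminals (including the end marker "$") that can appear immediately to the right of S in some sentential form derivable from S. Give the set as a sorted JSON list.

Compute FIRST by fixpoint:
round 1:
  A via A→b a: +{b}
  B via B→a b: +{a}
  C via C→a: +{a}
  S via S→C C: +{a}
  FIRST(S)={a}  FIRST(A)={b}  FIRST(B)={a}  FIRST(C)={a}
round 2: — fixpoint
  FIRST(S)={a}  FIRST(A)={b}  FIRST(B)={a}  FIRST(C)={a}

Compute FOLLOW by fixpoint:
FOLLOW(S) := {$}
[1]
  S→C C: FOLLOW(C) ⊇ FIRST(C) = {a}; new: +{a}
  S→C C: FOLLOW(C) ⊇ FOLLOW(S) ⊇ {$}; new: +{$}
  S→S C: FOLLOW(S) ⊇ FIRST(C) = {a}; new: +{a}
  S→a A: FOLLOW(A) ⊇ FOLLOW(S) ⊇ {$,a}; new: +{$,a}
  S→a B: FOLLOW(B) ⊇ FOLLOW(S) ⊇ {$,a}; new: +{$,a}
  FOLLOW(S)={$,a}  FOLLOW(A)={$,a}  FOLLOW(B)={$,a}  FOLLOW(C)={$,a}
[2] done
  FOLLOW(S)={$,a}  FOLLOW(A)={$,a}  FOLLOW(B)={$,a}  FOLLOW(C)={$,a}

FOLLOW(S) = ["$", "a"]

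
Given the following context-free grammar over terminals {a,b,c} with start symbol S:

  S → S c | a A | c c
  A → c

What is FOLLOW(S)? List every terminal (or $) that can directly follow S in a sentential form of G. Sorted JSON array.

FIRST iteration:
iter 1:
  A via A→c: +{c}
  S via S→a A: +{a}
  S via S→c c: +{c}
  S: {a,c}  A: {c}
iter 2: (no change)
  S: {a,c}  A: {c}

FOLLOW sets:
FOLLOW(S) := {$}
pass 1:
  S→S c: FOLLOW(S) ⊇ FIRST(c) = {c}; new: +{c}
  S→a A: FOLLOW(A) ⊇ FOLLOW(S) ⊇ {$,c}; new: +{$,c}
  FOLLOW[S]={$,c}  FOLLOW[A]={$,c}
pass 2: done
  FOLLOW[S]={$,c}  FOLLOW[A]={$,c}

FOLLOW(S) = ["$", "c"]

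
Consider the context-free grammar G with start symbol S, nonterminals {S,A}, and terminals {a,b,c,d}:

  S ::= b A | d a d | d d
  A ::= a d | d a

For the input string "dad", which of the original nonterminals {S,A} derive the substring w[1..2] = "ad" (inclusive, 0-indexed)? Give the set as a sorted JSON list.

CNF form of G:
  S -> T1 T1 | T1 X3 | T2 A
  A -> T0 T1 | T1 T0
  T0 -> a
  T1 -> d
  T2 -> b
  X3 -> T0 T1

Fill CYK table bottom-up, restricted to cells inside w[1..2]:
  cell(1,1) a: {T0}  orig:{}
  cell(2,2) d: {T1}  orig:{}
  cell(1,2) ad: {A,X3}  orig:{A}

Original NTs in T[1,2] deriving "ad": ["A"]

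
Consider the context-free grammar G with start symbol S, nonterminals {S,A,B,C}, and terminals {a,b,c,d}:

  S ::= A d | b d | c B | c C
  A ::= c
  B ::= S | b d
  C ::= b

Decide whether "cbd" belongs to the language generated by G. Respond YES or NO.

Convert to CNF:
  S -> A T0 | T1 T0 | T2 B | T2 C
  A -> c
  B -> A T0 | T1 T0 | T2 B | T2 C
  C -> b
  T0 -> d
  T1 -> b
  T2 -> c

CYK table (by increasing span):
  [0..0]={A,T2}  "c"  orig:{A}
  [1..1]={C,T1}  "b"  orig:{C}
  [2..2]={T0}  "d"  orig:{}
  [0..1]={B,S}  "cb"
  [1..2]={B,S}  "bd"
  [0..2]={B,S}  "cbd"

S ∈ T[0,2] ⇒ YES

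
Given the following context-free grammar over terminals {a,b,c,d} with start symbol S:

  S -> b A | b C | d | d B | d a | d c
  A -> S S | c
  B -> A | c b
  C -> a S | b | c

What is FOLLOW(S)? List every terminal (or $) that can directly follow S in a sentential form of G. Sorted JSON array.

FIRST iteration:
[1]
  A via A→c: +{c}
  B via B→A: +{c}
  C via C→a S: +{a}
  C via C→b: +{b}
  C via C→c: +{c}
  S via S→b A: +{b}
  S via S→d: +{d}
  FIRST(S)={b,d}  FIRST(A)={c}  FIRST(B)={c}  FIRST(C)={a,b,c}
[2]
  A via A→S S: +{b,d}
  B via B→A: +{b,d}
  FIRST(S)={b,d}  FIRST(A)={b,c,d}  FIRST(B)={b,c,d}  FIRST(C)={a,b,c}
[3] — fixpoint
  FIRST(S)={b,d}  FIRST(A)={b,c,d}  FIRST(B)={b,c,d}  FIRST(C)={a,b,c}

FOLLOW iteration:
FOLLOW(S) := {$}
iter 1:
  A→S S: FOLLOW(S) ⊇ FIRST(S) = {b,d}; new: +{b,d}
  S→b A: FOLLOW(A) ⊇ FOLLOW(S) ⊇ {$,b,d}; new: +{$,b,d}
  S→b C: FOLLOW(C) ⊇ FOLLOW(S) ⊇ {$,b,d}; new: +{$,b,d}
  S→d B: FOLLOW(B) ⊇ FOLLOW(S) ⊇ {$,b,d}; new: +{$,b,d}
  FOLLOW[S]={$,b,d}  FOLLOW[A]={$,b,d}  FOLLOW[B]={$,b,d}  FOLLOW[C]={$,b,d}
iter 2: done
  FOLLOW[S]={$,b,d}  FOLLOW[A]={$,b,d}  FOLLOW[B]={$,b,d}  FOLLOW[C]={$,b,d}

FOLLOW(S) = ["$", "b", "d"]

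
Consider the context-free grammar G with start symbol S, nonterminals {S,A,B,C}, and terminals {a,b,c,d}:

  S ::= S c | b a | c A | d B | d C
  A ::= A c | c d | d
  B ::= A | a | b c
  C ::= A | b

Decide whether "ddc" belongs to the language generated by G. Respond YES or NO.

CNF form of G:
  S -> S T0 | T0 A | T1 B | T1 C | T2 T3
  A -> A T0 | T0 T1 | d
  B -> A T0 | T0 T1 | T2 T0 | a | d
  C -> A T0 | T0 T1 | b | d
  T0 -> c
  T1 -> d
  T2 -> b
  T3 -> a

CYK table (by increasing span):
  cell(0,0) d: {A,B,C,T1}  orig:{A,B,C}
  cell(1,1) d: {A,B,C,T1}  orig:{A,B,C}
  cell(2,2) c: {T0}  orig:{}
  cell(0,1) dd: {S}
  cell(1,2) dc: {A,B,C}
  cell(0,2) ddc: {S}

S ∈ T[0,2] ⇒ YES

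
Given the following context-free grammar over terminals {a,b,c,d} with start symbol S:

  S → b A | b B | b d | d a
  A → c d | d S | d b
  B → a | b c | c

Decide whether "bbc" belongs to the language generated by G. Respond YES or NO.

Convert to CNF:
  S -> T1 T3 | T2 A | T2 B | T2 T1
  A -> T0 T1 | T1 S | T1 T2
  B -> T2 T0 | a | c
  T0 -> c
  T1 -> d
  T2 -> b
  T3 -> a

CYK table (by increasing span):
  cell(0,0) b: {T2}  orig:{}
  cell(1,1) b: {T2}  orig:{}
  cell(2,2) c: {B,T0}  orig:{B}
  cell(0,1) bb: ∅
  cell(1,2) bc: {B,S}
  cell(0,2) bbc: {S}

S ∈ T[0,2] ⇒ YES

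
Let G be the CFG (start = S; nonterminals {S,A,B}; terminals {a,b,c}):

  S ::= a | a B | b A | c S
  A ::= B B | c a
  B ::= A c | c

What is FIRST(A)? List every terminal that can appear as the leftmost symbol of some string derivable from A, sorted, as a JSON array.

FIRST sets, iterate to fixpoint:
round 1:
  A via A→c a: +{c}
  B via B→A c: +{c}
  S via S→a: +{a}
  S via S→b A: +{b}
  S via S→c S: +{c}
  FIRST(S)={a,b,c}  FIRST(A)={c}  FIRST(B)={c}
round 2: done
  FIRST(S)={a,b,c}  FIRST(A)={c}  FIRST(B)={c}

FIRST(A) = ["c"]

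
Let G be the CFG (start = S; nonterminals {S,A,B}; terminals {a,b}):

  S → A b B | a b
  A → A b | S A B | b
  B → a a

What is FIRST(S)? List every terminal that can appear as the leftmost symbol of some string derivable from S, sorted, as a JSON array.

FIRST sets, iterate to fixpoint:
iter 1:
  A via A→b: +{b}
  B via B→a a: +{a}
  S via S→A b B: +{b}
  S via S→a b: +{a}
  S: {a,b}  A: {b}  B: {a}
iter 2:
  A via A→S A B: +{a}
  S: {a,b}  A: {a,b}  B: {a}
iter 3: — fixpoint
  S: {a,b}  A: {a,b}  B: {a}

FIRST(S) = ["a", "b"]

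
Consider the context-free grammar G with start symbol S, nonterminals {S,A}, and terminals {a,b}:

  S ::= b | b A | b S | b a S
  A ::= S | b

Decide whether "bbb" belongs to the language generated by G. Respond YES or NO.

CNF form of G:
  S -> T0 A | T0 S | T0 X3 | b
  A -> T0 A | T0 S | T0 X2 | b
  T0 -> b
  T1 -> a
  X2 -> T1 S
  X3 -> T1 S

CYK fill:
  cell(0,0) b: {A,S,T0}  orig:{A,S}
  cell(1,1) b: {A,S,T0}  orig:{A,S}
  cell(2,2) b: {A,S,T0}  orig:{A,S}
  cell(0,1) bb: {A,S}
  cell(1,2) bb: {A,S}
  cell(0,2) bbb: {A,S}

S ∈ T[0,2] ⇒ YES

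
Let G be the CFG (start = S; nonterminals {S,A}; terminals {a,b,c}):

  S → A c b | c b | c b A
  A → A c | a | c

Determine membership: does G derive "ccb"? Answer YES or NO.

Convert to CNF:
  S -> A X2 | T0 T1 | T0 X3
  A -> A T0 | a | c
  T0 -> c
  T1 -> b
  X2 -> T0 T1
  X3 -> T1 A

Fill CYK table bottom-up:
  cell(0,0) c: {A,T0}  orig:{A}
  cell(1,1) c: {A,T0}  orig:{A}
  cell(2,2) b: {T1}  orig:{}
  cell(0,1) cc: {A}
  cell(1,2) cb: {S,X2}  orig:{S}
  cell(0,2) ccb: {S}

S ∈ T[0,2] ⇒ YES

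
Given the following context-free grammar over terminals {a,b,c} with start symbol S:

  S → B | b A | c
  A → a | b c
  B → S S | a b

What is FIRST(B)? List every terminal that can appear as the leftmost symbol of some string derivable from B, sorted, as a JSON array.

Compute FIRST by fixpoint:
round 1:
  A via A→a: +{a}
  A via A→b c: +{b}
  B via B→a b: +{a}
  S via S→B: +{a}
  S via S→b A: +{b}
  S via S→c: +{c}
  S: {a,b,c}  A: {a,b}  B: {a}
round 2:
  B via B→S S: +{b,c}
  S: {a,b,c}  A: {a,b}  B: {a,b,c}
round 3: (no change)
  S: {a,b,c}  A: {a,b}  B: {a,b,c}

FIRST(B) = ["a", "b", "c"]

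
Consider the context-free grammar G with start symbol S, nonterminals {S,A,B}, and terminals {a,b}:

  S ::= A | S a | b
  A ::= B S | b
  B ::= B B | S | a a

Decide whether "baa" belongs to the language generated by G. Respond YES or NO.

CNF form of G:
  S -> B S | S T0 | b
  A -> B S | b
  B -> B B | B S | S T0 | T0 T0 | b
  T0 -> a

CYK table (by increasing span):
  T[0,0] 'b' = {A,B,S}
  T[1,1] 'a' = {T0}  orig:{}
  T[2,2] 'a' = {T0}  orig:{}
  T[0,1] 'ba' = {B,S}
  T[1,2] 'aa' = {B}
  T[0,2] 'baa' = {B,S}

S ∈ T[0,2] ⇒ YES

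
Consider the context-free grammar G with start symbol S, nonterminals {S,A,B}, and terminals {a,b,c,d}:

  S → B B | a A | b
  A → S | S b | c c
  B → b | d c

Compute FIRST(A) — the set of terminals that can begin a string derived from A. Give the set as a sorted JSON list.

FIRST iteration:
pass 1:
  A via A→c c: +{c}
  B via B→b: +{b}
  B via B→d c: +{d}
  S via S→B B: +{b,d}
  S via S→a A: +{a}
  FIRST[S]={a,b,d}  FIRST[A]={c}  FIRST[B]={b,d}
pass 2:
  A via A→S: +{a,b,d}
  FIRST[S]={a,b,d}  FIRST[A]={a,b,c,d}  FIRST[B]={b,d}
pass 3: done
  FIRST[S]={a,b,d}  FIRST[A]={a,b,c,d}  FIRST[B]={b,d}

FIRST(A) = ["a", "b", "c", "d"]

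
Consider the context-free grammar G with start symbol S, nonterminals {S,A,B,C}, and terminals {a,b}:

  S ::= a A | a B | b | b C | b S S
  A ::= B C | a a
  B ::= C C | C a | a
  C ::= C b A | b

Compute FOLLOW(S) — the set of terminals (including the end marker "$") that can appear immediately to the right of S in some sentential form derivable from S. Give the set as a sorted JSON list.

FIRST sets, iterate to fixpoint:
round 1:
  A via A→a a: +{a}
  B via B→a: +{a}
  C via C→b: +{b}
  S via S→a A: +{a}
  S via S→b: +{b}
  FIRST(S)={a,b}  FIRST(A)={a}  FIRST(B)={a}  FIRST(C)={b}
round 2:
  B via B→C C: +{b}
  FIRST(S)={a,b}  FIRST(A)={a}  FIRST(B)={a,b}  FIRST(C)={b}
round 3:
  A via A→B C: +{b}
  FIRST(S)={a,b}  FIRST(A)={a,b}  FIRST(B)={a,b}  FIRST(C)={b}
round 4: done
  FIRST(S)={a,b}  FIRST(A)={a,b}  FIRST(B)={a,b}  FIRST(C)={b}

FOLLOW sets:
FOLLOW(S) := {$}
pass 1:
  A→B C: FOLLOW(B) ⊇ FIRST(C) = {b}; new: +{b}
  B→C C: FOLLOW(C) ⊇ FIRST(C) = {b}; new: +{b}
  B→C a: FOLLOW(C) ⊇ FIRST(a) = {a}; new: +{a}
  C→C b A: FOLLOW(A) ⊇ FOLLOW(C) ⊇ {a,b}; new: +{a,b}
  S→a A: FOLLOW(A) ⊇ FOLLOW(S) ⊇ {$}; new: +{$}
  S→a B: FOLLOW(B) ⊇ FOLLOW(S) ⊇ {$}; new: +{$}
  S→b C: FOLLOW(C) ⊇ FOLLOW(S) ⊇ {$}; new: +{$}
  S→b S S: FOLLOW(S) ⊇ FIRST(S) = {a,b}; new: +{a,b}
  S: {$,a,b}  A: {$,a,b}  B: {$,b}  C: {$,a,b}
pass 2:
  S→a B: FOLLOW(B) ⊇ FOLLOW(S) ⊇ {$,a,b}; new: +{a}
  S: {$,a,b}  A: {$,a,b}  B: {$,a,b}  C: {$,a,b}
pass 3: — fixpoint
  S: {$,a,b}  A: {$,a,b}  B: {$,a,b}  C: {$,a,b}

FOLLOW(S) = ["$", "a", "b"]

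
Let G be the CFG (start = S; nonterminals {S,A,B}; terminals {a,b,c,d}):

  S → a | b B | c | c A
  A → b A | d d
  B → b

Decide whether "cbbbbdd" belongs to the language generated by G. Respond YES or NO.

CNF form of G:
  S -> T0 B | T2 A | a | c
  A -> T0 A | T1 T1
  B -> b
  T0 -> b
  T1 -> d
  T2 -> c

CYK fill:
  T[0,0] 'c' = {S,T2}  orig:{S}
  T[1,1] 'b' = {B,T0}  orig:{B}
  T[2,2] 'b' = {B,T0}  orig:{B}
  T[3,3] 'b' = {B,T0}  orig:{B}
  T[4,4] 'b' = {B,T0}  orig:{B}
  T[5,5] 'd' = {T1}  orig:{}
  T[6,6] 'd' = {T1}  orig:{}
  T[0,1] 'cb' = ∅
  T[1,2] 'bb' = {S}
  T[2,3] 'bb' = {S}
  T[3,4] 'bb' = {S}
  T[4,5] 'bd' = ∅
  T[5,6] 'dd' = {A}
  T[0,2] 'cbb' = ∅
  T[1,3] 'bbb' = ∅
  T[2,4] 'bbb' = ∅
  T[3,5] 'bbd' = ∅
  T[4,6] 'bdd' = {A}
  T[0,3] 'cbbb' = ∅
  T[1,4] 'bbbb' = ∅
  T[2,5] 'bbbd' = ∅
  T[3,6] 'bbdd' = {A}
  T[0,4] 'cbbbb' = ∅
  T[1,5] 'bbbbd' = ∅
  T[2,6] 'bbbdd' = {A}
  T[0,5] 'cbbbbd' = ∅
  T[1,6] 'bbbbdd' = {A}
  T[0,6] 'cbbbbdd' = {S}

S ∈ T[0,6] ⇒ YES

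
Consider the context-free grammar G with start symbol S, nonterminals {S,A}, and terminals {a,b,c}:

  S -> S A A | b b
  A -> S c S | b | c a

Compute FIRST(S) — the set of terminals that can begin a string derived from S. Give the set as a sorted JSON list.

FIRST iteration:
round 1:
  A via A→b: +{b}
  A via A→c a: +{c}
  S via S→b b: +{b}
  FIRST(S)={b}  FIRST(A)={b,c}
round 2: done
  FIRST(S)={b}  FIRST(A)={b,c}

FIRST(S) = ["b"]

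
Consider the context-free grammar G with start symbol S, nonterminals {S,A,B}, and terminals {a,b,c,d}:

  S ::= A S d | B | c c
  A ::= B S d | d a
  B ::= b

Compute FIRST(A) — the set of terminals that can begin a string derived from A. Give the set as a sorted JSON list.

FIRST sets, iterate to fixpoint:
iter 1:
  A via A→d a: +{d}
  B via B→b: +{b}
  S via S→A S d: +{d}
  S via S→B: +{b}
  S via S→c c: +{c}
  FIRST(S)={b,c,d}  FIRST(A)={d}  FIRST(B)={b}
iter 2:
  A via A→B S d: +{b}
  FIRST(S)={b,c,d}  FIRST(A)={b,d}  FIRST(B)={b}
iter 3: done
  FIRST(S)={b,c,d}  FIRST(A)={b,d}  FIRST(B)={b}

FIRST(A) = ["b", "d"]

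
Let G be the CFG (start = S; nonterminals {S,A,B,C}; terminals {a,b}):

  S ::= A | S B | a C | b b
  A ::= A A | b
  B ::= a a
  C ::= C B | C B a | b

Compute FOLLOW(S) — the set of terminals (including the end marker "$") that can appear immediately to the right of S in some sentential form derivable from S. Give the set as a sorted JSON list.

FIRST sets, iterate to fixpoint:
pass 1:
  A via A→b: +{b}
  B via B→a a: +{a}
  C via C→b: +{b}
  S via S→A: +{b}
  S via S→a C: +{a}
  S: {a,b}  A: {b}  B: {a}  C: {b}
pass 2: (stable)
  S: {a,b}  A: {b}  B: {a}  C: {b}

FOLLOW iteration:
initialize: $ ∈ FOLLOW(S)
round 1:
  A→A A: FOLLOW(A) ⊇ FIRST(A) = {b}; new: +{b}
  C→C B: FOLLOW(C) ⊇ FIRST(B) = {a}; new: +{a}
  C→C B: FOLLOW(B) ⊇ FOLLOW(C) ⊇ {a}; new: +{a}
  S→A: FOLLOW(A) ⊇ FOLLOW(S) ⊇ {$}; new: +{$}
  S→S B: FOLLOW(S) ⊇ FIRST(B) = {a}; new: +{a}
  S→S B: FOLLOW(B) ⊇ FOLLOW(S) ⊇ {$,a}; new: +{$}
  S→a C: FOLLOW(C) ⊇ FOLLOW(S) ⊇ {$,a}; new: +{$}
  FOLLOW[S]={$,a}  FOLLOW[A]={$,b}  FOLLOW[B]={$,a}  FOLLOW[C]={$,a}
round 2:
  S→A: FOLLOW(A) ⊇ FOLLOW(S) ⊇ {$,a}; new: +{a}
  FOLLOW[S]={$,a}  FOLLOW[A]={$,a,b}  FOLLOW[B]={$,a}  FOLLOW[C]={$,a}
round 3: (stable)
  FOLLOW[S]={$,a}  FOLLOW[A]={$,a,b}  FOLLOW[B]={$,a}  FOLLOW[C]={$,a}

FOLLOW(S) = ["$", "a"]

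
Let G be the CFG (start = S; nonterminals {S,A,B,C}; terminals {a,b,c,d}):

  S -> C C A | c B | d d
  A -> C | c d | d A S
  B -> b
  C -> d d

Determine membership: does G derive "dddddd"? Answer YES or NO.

Convert to CNF:
  S -> C X3 | T0 B | T1 T1
  A -> T0 T1 | T1 T1 | T1 X2
  B -> b
  C -> T1 T1
  T0 -> c
  T1 -> d
  X2 -> A S
  X3 -> C A

CYK fill:
  cell(0,0) d: {T1}  orig:{}
  cell(1,1) d: {T1}  orig:{}
  cell(2,2) d: {T1}  orig:{}
  cell(3,3) d: {T1}  orig:{}
  cell(4,4) d: {T1}  orig:{}
  cell(5,5) d: {T1}  orig:{}
  cell(0,1) dd: {A,C,S}
  cell(1,2) dd: {A,C,S}
  cell(2,3) dd: {A,C,S}
  cell(3,4) dd: {A,C,S}
  cell(4,5) dd: {A,C,S}
  cell(0,2) ddd: ∅
  cell(1,3) ddd: ∅
  cell(2,4) ddd: ∅
  cell(3,5) ddd: ∅
  cell(0,3) dddd: {X2,X3}  orig:{}
  cell(1,4) dddd: {X2,X3}  orig:{}
  cell(2,5) dddd: {X2,X3}  orig:{}
  cell(0,4) ddddd: {A}
  cell(1,5) ddddd: {A}
  cell(0,5) dddddd: {S}

S ∈ T[0,5] ⇒ YES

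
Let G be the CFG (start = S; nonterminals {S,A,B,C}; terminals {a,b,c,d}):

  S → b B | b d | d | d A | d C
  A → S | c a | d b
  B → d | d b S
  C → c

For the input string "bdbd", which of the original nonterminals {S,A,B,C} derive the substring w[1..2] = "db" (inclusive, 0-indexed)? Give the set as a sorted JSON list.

CNF form of G:
  S -> T0 B | T0 T1 | T1 A | T1 C | d
  A -> T0 B | T0 T1 | T1 A | T1 C | T1 T0 | T2 T3 | d
  B -> T1 X4 | d
  C -> c
  T0 -> b
  T1 -> d
  T2 -> c
  T3 -> a
  X4 -> T0 S

CYK table (by increasing span) — only the sub-triangle for w[1..2]:
  [1..1]={A,B,S,T1}  "d"  orig:{A,B,S}
  [2..2]={T0}  "b"  orig:{}
  [1..2]={A}  "db"

Original NTs in T[1,2] deriving "db": ["A"]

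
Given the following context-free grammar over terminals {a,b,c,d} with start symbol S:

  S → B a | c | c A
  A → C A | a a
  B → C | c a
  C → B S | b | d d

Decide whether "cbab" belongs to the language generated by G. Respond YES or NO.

Convert to CNF:
  S -> B T0 | T1 A | c
  A -> C A | T0 T0
  B -> B S | T1 T0 | T2 T2 | b
  C -> B S | T2 T2 | b
  T0 -> a
  T1 -> c
  T2 -> d

CYK fill:
  [0..0]={S,T1}  "c"  orig:{S}
  [1..1]={B,C}  "b"
  [2..2]={T0}  "a"  orig:{}
  [3..3]={B,C}  "b"
  [0..1]=∅  "cb"
  [1..2]={S}  "ba"
  [2..3]=∅  "ab"
  [0..2]=∅  "cba"
  [1..3]=∅  "bab"
  [0..3]=∅  "cbab"

S ∉ T[0,3] ⇒ NO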